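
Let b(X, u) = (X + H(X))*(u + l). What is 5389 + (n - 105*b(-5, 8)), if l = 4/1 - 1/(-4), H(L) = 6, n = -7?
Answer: 16383/4 ≈ 4095.8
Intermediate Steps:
l = 17/4 (l = 4*1 - 1*(-1/4) = 4 + 1/4 = 17/4 ≈ 4.2500)
b(X, u) = (6 + X)*(17/4 + u) (b(X, u) = (X + 6)*(u + 17/4) = (6 + X)*(17/4 + u))
5389 + (n - 105*b(-5, 8)) = 5389 + (-7 - 105*(51/2 + 6*8 + (17/4)*(-5) - 5*8)) = 5389 + (-7 - 105*(51/2 + 48 - 85/4 - 40)) = 5389 + (-7 - 105*49/4) = 5389 + (-7 - 5145/4) = 5389 - 5173/4 = 16383/4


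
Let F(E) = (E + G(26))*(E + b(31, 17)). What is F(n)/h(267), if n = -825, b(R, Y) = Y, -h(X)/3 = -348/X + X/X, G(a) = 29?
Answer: 57241952/81 ≈ 7.0669e+5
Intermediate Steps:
h(X) = -3 + 1044/X (h(X) = -3*(-348/X + X/X) = -3*(-348/X + 1) = -3*(1 - 348/X) = -3 + 1044/X)
F(E) = (17 + E)*(29 + E) (F(E) = (E + 29)*(E + 17) = (29 + E)*(17 + E) = (17 + E)*(29 + E))
F(n)/h(267) = (493 + (-825)**2 + 46*(-825))/(-3 + 1044/267) = (493 + 680625 - 37950)/(-3 + 1044*(1/267)) = 643168/(-3 + 348/89) = 643168/(81/89) = 643168*(89/81) = 57241952/81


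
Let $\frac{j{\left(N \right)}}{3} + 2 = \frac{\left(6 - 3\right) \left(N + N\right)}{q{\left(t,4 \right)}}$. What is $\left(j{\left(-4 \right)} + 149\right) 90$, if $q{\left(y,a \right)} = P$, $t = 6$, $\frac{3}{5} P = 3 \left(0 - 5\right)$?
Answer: $\frac{65646}{5} \approx 13129.0$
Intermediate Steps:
$P = -25$ ($P = \frac{5 \cdot 3 \left(0 - 5\right)}{3} = \frac{5 \cdot 3 \left(-5\right)}{3} = \frac{5}{3} \left(-15\right) = -25$)
$q{\left(y,a \right)} = -25$
$j{\left(N \right)} = -6 - \frac{18 N}{25}$ ($j{\left(N \right)} = -6 + 3 \frac{\left(6 - 3\right) \left(N + N\right)}{-25} = -6 + 3 \cdot 3 \cdot 2 N \left(- \frac{1}{25}\right) = -6 + 3 \cdot 6 N \left(- \frac{1}{25}\right) = -6 + 3 \left(- \frac{6 N}{25}\right) = -6 - \frac{18 N}{25}$)
$\left(j{\left(-4 \right)} + 149\right) 90 = \left(\left(-6 - - \frac{72}{25}\right) + 149\right) 90 = \left(\left(-6 + \frac{72}{25}\right) + 149\right) 90 = \left(- \frac{78}{25} + 149\right) 90 = \frac{3647}{25} \cdot 90 = \frac{65646}{5}$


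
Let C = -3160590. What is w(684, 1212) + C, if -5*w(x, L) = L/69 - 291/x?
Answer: -82870759681/26220 ≈ -3.1606e+6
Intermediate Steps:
w(x, L) = -L/345 + 291/(5*x) (w(x, L) = -(L/69 - 291/x)/5 = -(-291/x + L/69)/5 = -L/345 + 291/(5*x))
w(684, 1212) + C = (1/345)*(20079 - 1*1212*684)/684 - 3160590 = (1/345)*(1/684)*(20079 - 829008) - 3160590 = (1/345)*(1/684)*(-808929) - 3160590 = -89881/26220 - 3160590 = -82870759681/26220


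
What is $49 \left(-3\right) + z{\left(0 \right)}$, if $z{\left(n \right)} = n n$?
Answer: $-147$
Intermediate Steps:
$z{\left(n \right)} = n^{2}$
$49 \left(-3\right) + z{\left(0 \right)} = 49 \left(-3\right) + 0^{2} = -147 + 0 = -147$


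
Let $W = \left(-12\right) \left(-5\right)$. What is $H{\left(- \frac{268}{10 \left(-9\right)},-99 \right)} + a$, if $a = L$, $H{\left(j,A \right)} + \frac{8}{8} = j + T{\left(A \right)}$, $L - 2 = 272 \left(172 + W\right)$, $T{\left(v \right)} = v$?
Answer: $\frac{2835404}{45} \approx 63009.0$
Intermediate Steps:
$W = 60$
$L = 63106$ ($L = 2 + 272 \left(172 + 60\right) = 2 + 272 \cdot 232 = 2 + 63104 = 63106$)
$H{\left(j,A \right)} = -1 + A + j$ ($H{\left(j,A \right)} = -1 + \left(j + A\right) = -1 + \left(A + j\right) = -1 + A + j$)
$a = 63106$
$H{\left(- \frac{268}{10 \left(-9\right)},-99 \right)} + a = \left(-1 - 99 - \frac{268}{10 \left(-9\right)}\right) + 63106 = \left(-1 - 99 - \frac{268}{-90}\right) + 63106 = \left(-1 - 99 - - \frac{134}{45}\right) + 63106 = \left(-1 - 99 + \frac{134}{45}\right) + 63106 = - \frac{4366}{45} + 63106 = \frac{2835404}{45}$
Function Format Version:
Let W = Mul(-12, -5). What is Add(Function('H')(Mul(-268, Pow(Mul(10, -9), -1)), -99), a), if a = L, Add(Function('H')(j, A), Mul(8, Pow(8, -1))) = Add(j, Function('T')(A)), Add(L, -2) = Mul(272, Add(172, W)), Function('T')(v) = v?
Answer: Rational(2835404, 45) ≈ 63009.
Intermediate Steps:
W = 60
L = 63106 (L = Add(2, Mul(272, Add(172, 60))) = Add(2, Mul(272, 232)) = Add(2, 63104) = 63106)
Function('H')(j, A) = Add(-1, A, j) (Function('H')(j, A) = Add(-1, Add(j, A)) = Add(-1, Add(A, j)) = Add(-1, A, j))
a = 63106
Add(Function('H')(Mul(-268, Pow(Mul(10, -9), -1)), -99), a) = Add(Add(-1, -99, Mul(-268, Pow(Mul(10, -9), -1))), 63106) = Add(Add(-1, -99, Mul(-268, Pow(-90, -1))), 63106) = Add(Add(-1, -99, Mul(-268, Rational(-1, 90))), 63106) = Add(Add(-1, -99, Rational(134, 45)), 63106) = Add(Rational(-4366, 45), 63106) = Rational(2835404, 45)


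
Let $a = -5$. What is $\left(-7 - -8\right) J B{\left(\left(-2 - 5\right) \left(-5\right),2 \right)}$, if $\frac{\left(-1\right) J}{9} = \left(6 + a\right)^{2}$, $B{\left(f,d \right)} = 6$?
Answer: $-54$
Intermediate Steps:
$J = -9$ ($J = - 9 \left(6 - 5\right)^{2} = - 9 \cdot 1^{2} = \left(-9\right) 1 = -9$)
$\left(-7 - -8\right) J B{\left(\left(-2 - 5\right) \left(-5\right),2 \right)} = \left(-7 - -8\right) \left(-9\right) 6 = \left(-7 + 8\right) \left(-9\right) 6 = 1 \left(-9\right) 6 = \left(-9\right) 6 = -54$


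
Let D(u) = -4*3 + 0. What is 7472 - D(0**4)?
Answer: 7484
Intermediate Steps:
D(u) = -12 (D(u) = -12 + 0 = -12)
7472 - D(0**4) = 7472 - 1*(-12) = 7472 + 12 = 7484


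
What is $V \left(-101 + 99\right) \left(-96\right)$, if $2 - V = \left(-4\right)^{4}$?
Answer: $-48768$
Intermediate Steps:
$V = -254$ ($V = 2 - \left(-4\right)^{4} = 2 - 256 = -254$)
$V \left(-101 + 99\right) \left(-96\right) = - 254 \left(-101 + 99\right) \left(-96\right) = \left(-254\right) \left(-2\right) \left(-96\right) = 508 \left(-96\right) = -48768$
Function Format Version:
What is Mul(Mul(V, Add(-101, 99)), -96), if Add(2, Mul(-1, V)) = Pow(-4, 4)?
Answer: -48768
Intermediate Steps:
V = -254 (V = Add(2, Mul(-1, Pow(-4, 4))) = Add(2, Mul(-1, 256)) = Add(2, -256) = -254)
Mul(Mul(V, Add(-101, 99)), -96) = Mul(Mul(-254, Add(-101, 99)), -96) = Mul(Mul(-254, -2), -96) = Mul(508, -96) = -48768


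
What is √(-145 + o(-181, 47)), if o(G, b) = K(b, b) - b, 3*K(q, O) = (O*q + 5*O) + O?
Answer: √5745/3 ≈ 25.265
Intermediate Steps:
K(q, O) = 2*O + O*q/3 (K(q, O) = ((O*q + 5*O) + O)/3 = ((5*O + O*q) + O)/3 = (6*O + O*q)/3 = 2*O + O*q/3)
o(G, b) = -b + b*(6 + b)/3 (o(G, b) = b*(6 + b)/3 - b = -b + b*(6 + b)/3)
√(-145 + o(-181, 47)) = √(-145 + (⅓)*47*(3 + 47)) = √(-145 + (⅓)*47*50) = √(-145 + 2350/3) = √(1915/3) = √5745/3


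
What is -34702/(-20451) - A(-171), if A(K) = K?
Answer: 3531823/20451 ≈ 172.70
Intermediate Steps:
-34702/(-20451) - A(-171) = -34702/(-20451) - 1*(-171) = -34702*(-1/20451) + 171 = 34702/20451 + 171 = 3531823/20451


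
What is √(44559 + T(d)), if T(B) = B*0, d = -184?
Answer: 3*√4951 ≈ 211.09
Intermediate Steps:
T(B) = 0
√(44559 + T(d)) = √(44559 + 0) = √44559 = 3*√4951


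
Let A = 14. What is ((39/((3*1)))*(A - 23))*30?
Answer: -3510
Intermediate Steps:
((39/((3*1)))*(A - 23))*30 = ((39/((3*1)))*(14 - 23))*30 = ((39/3)*(-9))*30 = ((39*(⅓))*(-9))*30 = (13*(-9))*30 = -117*30 = -3510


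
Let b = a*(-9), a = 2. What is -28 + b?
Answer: -46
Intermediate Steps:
b = -18 (b = 2*(-9) = -18)
-28 + b = -28 - 18 = -46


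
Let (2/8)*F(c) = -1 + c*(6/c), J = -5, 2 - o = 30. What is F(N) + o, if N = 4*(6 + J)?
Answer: -8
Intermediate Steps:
o = -28 (o = 2 - 1*30 = 2 - 30 = -28)
N = 4 (N = 4*(6 - 5) = 4*1 = 4)
F(c) = 20 (F(c) = 4*(-1 + c*(6/c)) = 4*(-1 + 6) = 4*5 = 20)
F(N) + o = 20 - 28 = -8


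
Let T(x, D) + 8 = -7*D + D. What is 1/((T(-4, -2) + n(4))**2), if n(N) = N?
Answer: 1/64 ≈ 0.015625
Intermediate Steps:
T(x, D) = -8 - 6*D (T(x, D) = -8 + (-7*D + D) = -8 - 6*D)
1/((T(-4, -2) + n(4))**2) = 1/(((-8 - 6*(-2)) + 4)**2) = 1/(((-8 + 12) + 4)**2) = 1/((4 + 4)**2) = 1/(8**2) = 1/64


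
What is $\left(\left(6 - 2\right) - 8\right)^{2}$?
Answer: $16$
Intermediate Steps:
$\left(\left(6 - 2\right) - 8\right)^{2} = \left(4 - 8\right)^{2} = \left(-4\right)^{2} = 16$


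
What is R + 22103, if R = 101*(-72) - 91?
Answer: 14740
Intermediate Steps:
R = -7363 (R = -7272 - 91 = -7363)
R + 22103 = -7363 + 22103 = 14740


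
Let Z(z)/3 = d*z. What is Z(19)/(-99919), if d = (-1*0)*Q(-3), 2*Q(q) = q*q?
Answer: 0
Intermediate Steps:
Q(q) = q**2/2 (Q(q) = (q*q)/2 = q**2/2)
d = 0 (d = (-1*0)*((1/2)*(-3)**2) = 0*((1/2)*9) = 0*(9/2) = 0)
Z(z) = 0 (Z(z) = 3*(0*z) = 3*0 = 0)
Z(19)/(-99919) = 0/(-99919) = 0*(-1/99919) = 0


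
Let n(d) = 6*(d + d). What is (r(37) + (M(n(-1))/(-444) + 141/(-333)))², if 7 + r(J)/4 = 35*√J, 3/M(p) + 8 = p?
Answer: 57248915125609/78854400 - 1766779*√37/222 ≈ 6.7760e+5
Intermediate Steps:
n(d) = 12*d (n(d) = 6*(2*d) = 12*d)
M(p) = 3/(-8 + p)
r(J) = -28 + 140*√J (r(J) = -28 + 4*(35*√J) = -28 + 140*√J)
(r(37) + (M(n(-1))/(-444) + 141/(-333)))² = ((-28 + 140*√37) + ((3/(-8 + 12*(-1)))/(-444) + 141/(-333)))² = ((-28 + 140*√37) + ((3/(-8 - 12))*(-1/444) + 141*(-1/333)))² = ((-28 + 140*√37) + ((3/(-20))*(-1/444) - 47/111))² = ((-28 + 140*√37) + ((3*(-1/20))*(-1/444) - 47/111))² = ((-28 + 140*√37) + (-3/20*(-1/444) - 47/111))² = ((-28 + 140*√37) + (1/2960 - 47/111))² = ((-28 + 140*√37) - 3757/8880)² = (-252397/8880 + 140*√37)²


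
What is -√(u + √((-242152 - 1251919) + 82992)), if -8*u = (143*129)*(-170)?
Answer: -√(1567995 + 4*I*√1411079)/2 ≈ -626.1 - 0.94864*I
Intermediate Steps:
u = 1567995/4 (u = -143*129*(-170)/8 = -18447*(-170)/8 = -⅛*(-3135990) = 1567995/4 ≈ 3.9200e+5)
-√(u + √((-242152 - 1251919) + 82992)) = -√(1567995/4 + √((-242152 - 1251919) + 82992)) = -√(1567995/4 + √(-1494071 + 82992)) = -√(1567995/4 + √(-1411079)) = -√(1567995/4 + I*√1411079)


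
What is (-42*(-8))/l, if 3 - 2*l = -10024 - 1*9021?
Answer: 84/2381 ≈ 0.035279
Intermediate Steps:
l = 9524 (l = 3/2 - (-10024 - 1*9021)/2 = 3/2 - (-10024 - 9021)/2 = 3/2 - ½*(-19045) = 3/2 + 19045/2 = 9524)
(-42*(-8))/l = -42*(-8)/9524 = 336*(1/9524) = 84/2381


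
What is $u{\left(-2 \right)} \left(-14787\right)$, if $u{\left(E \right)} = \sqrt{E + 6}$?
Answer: $-29574$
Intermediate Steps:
$u{\left(E \right)} = \sqrt{6 + E}$
$u{\left(-2 \right)} \left(-14787\right) = \sqrt{6 - 2} \left(-14787\right) = \sqrt{4} \left(-14787\right) = 2 \left(-14787\right) = -29574$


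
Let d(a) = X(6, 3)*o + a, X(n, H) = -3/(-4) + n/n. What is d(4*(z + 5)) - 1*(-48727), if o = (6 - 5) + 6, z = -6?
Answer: 194941/4 ≈ 48735.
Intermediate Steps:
o = 7 (o = 1 + 6 = 7)
X(n, H) = 7/4 (X(n, H) = -3*(-¼) + 1 = ¾ + 1 = 7/4)
d(a) = 49/4 + a (d(a) = (7/4)*7 + a = 49/4 + a)
d(4*(z + 5)) - 1*(-48727) = (49/4 + 4*(-6 + 5)) - 1*(-48727) = (49/4 + 4*(-1)) + 48727 = (49/4 - 4) + 48727 = 33/4 + 48727 = 194941/4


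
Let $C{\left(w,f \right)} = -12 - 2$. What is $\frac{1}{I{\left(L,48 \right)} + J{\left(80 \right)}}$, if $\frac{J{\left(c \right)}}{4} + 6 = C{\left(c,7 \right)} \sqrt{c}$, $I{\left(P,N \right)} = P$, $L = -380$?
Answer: $\frac{101}{21916} - \frac{14 \sqrt{5}}{5479} \approx -0.0011051$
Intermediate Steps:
$C{\left(w,f \right)} = -14$ ($C{\left(w,f \right)} = -12 - 2 = -14$)
$J{\left(c \right)} = -24 - 56 \sqrt{c}$ ($J{\left(c \right)} = -24 + 4 \left(- 14 \sqrt{c}\right) = -24 - 56 \sqrt{c}$)
$\frac{1}{I{\left(L,48 \right)} + J{\left(80 \right)}} = \frac{1}{-380 - \left(24 + 56 \sqrt{80}\right)} = \frac{1}{-380 - \left(24 + 56 \cdot 4 \sqrt{5}\right)} = \frac{1}{-380 - \left(24 + 224 \sqrt{5}\right)} = \frac{1}{-404 - 224 \sqrt{5}}$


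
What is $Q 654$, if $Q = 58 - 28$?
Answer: $19620$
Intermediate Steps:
$Q = 30$ ($Q = 58 - 28 = 30$)
$Q 654 = 30 \cdot 654 = 19620$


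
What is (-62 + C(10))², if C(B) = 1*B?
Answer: 2704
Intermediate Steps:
C(B) = B
(-62 + C(10))² = (-62 + 10)² = (-52)² = 2704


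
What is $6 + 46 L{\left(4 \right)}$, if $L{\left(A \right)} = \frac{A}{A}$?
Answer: $52$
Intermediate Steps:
$L{\left(A \right)} = 1$
$6 + 46 L{\left(4 \right)} = 6 + 46 \cdot 1 = 6 + 46 = 52$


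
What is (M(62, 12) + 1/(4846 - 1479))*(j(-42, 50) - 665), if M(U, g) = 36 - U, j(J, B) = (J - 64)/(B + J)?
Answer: 237498733/13468 ≈ 17634.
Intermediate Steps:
j(J, B) = (-64 + J)/(B + J)
(M(62, 12) + 1/(4846 - 1479))*(j(-42, 50) - 665) = ((36 - 1*62) + 1/(4846 - 1479))*((-64 - 42)/(50 - 42) - 665) = ((36 - 62) + 1/3367)*(-106/8 - 665) = (-26 + 1/3367)*((⅛)*(-106) - 665) = -87541*(-53/4 - 665)/3367 = -87541/3367*(-2713/4) = 237498733/13468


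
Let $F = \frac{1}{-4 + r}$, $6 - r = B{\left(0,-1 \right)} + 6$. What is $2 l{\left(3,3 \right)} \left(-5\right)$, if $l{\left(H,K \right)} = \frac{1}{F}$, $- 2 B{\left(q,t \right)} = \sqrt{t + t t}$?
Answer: $40$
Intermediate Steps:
$B{\left(q,t \right)} = - \frac{\sqrt{t + t^{2}}}{2}$ ($B{\left(q,t \right)} = - \frac{\sqrt{t + t t}}{2} = - \frac{\sqrt{t + t^{2}}}{2}$)
$r = 0$ ($r = 6 - \left(- \frac{\sqrt{- (1 - 1)}}{2} + 6\right) = 6 - \left(- \frac{\sqrt{\left(-1\right) 0}}{2} + 6\right) = 6 - \left(- \frac{\sqrt{0}}{2} + 6\right) = 6 - \left(\left(- \frac{1}{2}\right) 0 + 6\right) = 6 - \left(0 + 6\right) = 6 - 6 = 0$)
$F = - \frac{1}{4}$ ($F = \frac{1}{-4 + 0} = \frac{1}{-4} = - \frac{1}{4} \approx -0.25$)
$l{\left(H,K \right)} = -4$ ($l{\left(H,K \right)} = \frac{1}{- \frac{1}{4}} = -4$)
$2 l{\left(3,3 \right)} \left(-5\right) = 2 \left(-4\right) \left(-5\right) = \left(-8\right) \left(-5\right) = 40$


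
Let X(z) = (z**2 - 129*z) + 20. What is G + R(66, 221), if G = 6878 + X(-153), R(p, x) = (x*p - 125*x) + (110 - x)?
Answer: 36894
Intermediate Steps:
R(p, x) = 110 - 126*x + p*x (R(p, x) = (p*x - 125*x) + (110 - x) = (-125*x + p*x) + (110 - x) = 110 - 126*x + p*x)
X(z) = 20 + z**2 - 129*z
G = 50044 (G = 6878 + (20 + (-153)**2 - 129*(-153)) = 6878 + (20 + 23409 + 19737) = 6878 + 43166 = 50044)
G + R(66, 221) = 50044 + (110 - 126*221 + 66*221) = 50044 + (110 - 27846 + 14586) = 50044 - 13150 = 36894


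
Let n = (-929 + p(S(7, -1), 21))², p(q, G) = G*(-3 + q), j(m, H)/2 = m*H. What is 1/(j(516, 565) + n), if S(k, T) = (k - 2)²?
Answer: 1/801169 ≈ 1.2482e-6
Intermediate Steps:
S(k, T) = (-2 + k)²
j(m, H) = 2*H*m (j(m, H) = 2*(m*H) = 2*(H*m) = 2*H*m)
n = 218089 (n = (-929 + 21*(-3 + (-2 + 7)²))² = (-929 + 21*(-3 + 5²))² = (-929 + 21*(-3 + 25))² = (-929 + 21*22)² = (-929 + 462)² = (-467)² = 218089)
1/(j(516, 565) + n) = 1/(2*565*516 + 218089) = 1/(583080 + 218089) = 1/801169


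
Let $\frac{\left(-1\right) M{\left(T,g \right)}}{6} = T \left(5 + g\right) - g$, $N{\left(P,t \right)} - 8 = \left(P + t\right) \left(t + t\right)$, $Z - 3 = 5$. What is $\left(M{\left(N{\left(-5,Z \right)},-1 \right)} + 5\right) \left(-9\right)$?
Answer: $12105$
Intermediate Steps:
$Z = 8$ ($Z = 3 + 5 = 8$)
$N{\left(P,t \right)} = 8 + 2 t \left(P + t\right)$ ($N{\left(P,t \right)} = 8 + \left(P + t\right) \left(t + t\right) = 8 + \left(P + t\right) 2 t = 8 + 2 t \left(P + t\right)$)
$M{\left(T,g \right)} = 6 g - 6 T \left(5 + g\right)$ ($M{\left(T,g \right)} = - 6 \left(T \left(5 + g\right) - g\right) = - 6 \left(- g + T \left(5 + g\right)\right) = 6 g - 6 T \left(5 + g\right)$)
$\left(M{\left(N{\left(-5,Z \right)},-1 \right)} + 5\right) \left(-9\right) = \left(\left(- 30 \left(8 + 2 \cdot 8^{2} + 2 \left(-5\right) 8\right) + 6 \left(-1\right) - 6 \left(8 + 2 \cdot 8^{2} + 2 \left(-5\right) 8\right) \left(-1\right)\right) + 5\right) \left(-9\right) = \left(\left(- 30 \left(8 + 2 \cdot 64 - 80\right) - 6 - 6 \left(8 + 2 \cdot 64 - 80\right) \left(-1\right)\right) + 5\right) \left(-9\right) = \left(\left(- 30 \left(8 + 128 - 80\right) - 6 - 6 \left(8 + 128 - 80\right) \left(-1\right)\right) + 5\right) \left(-9\right) = \left(\left(\left(-30\right) 56 - 6 - 336 \left(-1\right)\right) + 5\right) \left(-9\right) = \left(\left(-1680 - 6 + 336\right) + 5\right) \left(-9\right) = \left(-1350 + 5\right) \left(-9\right) = \left(-1345\right) \left(-9\right) = 12105$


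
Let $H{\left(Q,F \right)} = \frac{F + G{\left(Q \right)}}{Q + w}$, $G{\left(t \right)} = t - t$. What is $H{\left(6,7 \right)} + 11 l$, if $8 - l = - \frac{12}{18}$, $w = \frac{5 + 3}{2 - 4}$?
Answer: $\frac{593}{6} \approx 98.833$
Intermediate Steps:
$G{\left(t \right)} = 0$
$w = -4$ ($w = \frac{8}{-2} = 8 \left(- \frac{1}{2}\right) = -4$)
$H{\left(Q,F \right)} = \frac{F}{-4 + Q}$ ($H{\left(Q,F \right)} = \frac{F + 0}{Q - 4} = \frac{F}{-4 + Q}$)
$l = \frac{26}{3}$ ($l = 8 - - \frac{12}{18} = 8 - \left(-12\right) \frac{1}{18} = 8 - - \frac{2}{3} = 8 + \frac{2}{3} = \frac{26}{3} \approx 8.6667$)
$H{\left(6,7 \right)} + 11 l = \frac{7}{-4 + 6} + 11 \cdot \frac{26}{3} = \frac{7}{2} + \frac{286}{3} = \frac{593}{6}$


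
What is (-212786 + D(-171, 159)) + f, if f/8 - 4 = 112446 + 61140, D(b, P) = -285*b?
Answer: 1224669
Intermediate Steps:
f = 1388720 (f = 32 + 8*(112446 + 61140) = 32 + 8*173586 = 32 + 1388688 = 1388720)
(-212786 + D(-171, 159)) + f = (-212786 - 285*(-171)) + 1388720 = (-212786 + 48735) + 1388720 = -164051 + 1388720 = 1224669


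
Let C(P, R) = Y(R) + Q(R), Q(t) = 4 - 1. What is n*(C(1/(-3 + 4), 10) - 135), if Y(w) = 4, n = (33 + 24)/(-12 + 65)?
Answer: -7296/53 ≈ -137.66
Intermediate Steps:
n = 57/53 ≈ 1.0755
Q(t) = 3
C(P, R) = 7 (C(P, R) = 4 + 3 = 7)
n*(C(1/(-3 + 4), 10) - 135) = 57*(7 - 135)/53 = (57/53)*(-128) = -7296/53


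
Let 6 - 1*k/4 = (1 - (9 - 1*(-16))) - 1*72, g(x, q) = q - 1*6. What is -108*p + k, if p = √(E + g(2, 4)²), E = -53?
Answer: 408 - 756*I ≈ 408.0 - 756.0*I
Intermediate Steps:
g(x, q) = -6 + q (g(x, q) = q - 6 = -6 + q)
k = 408 (k = 24 - 4*((1 - (9 - 1*(-16))) - 1*72) = 24 - 4*((1 - (9 + 16)) - 72) = 24 - 4*((1 - 1*25) - 72) = 24 - 4*((1 - 25) - 72) = 24 - 4*(-24 - 72) = 24 - 4*(-96) = 24 + 384 = 408)
p = 7*I (p = √(-53 + (-6 + 4)²) = √(-53 + (-2)²) = √(-53 + 4) = √(-49) = 7*I ≈ 7.0*I)
-108*p + k = -756*I + 408 = 408 - 756*I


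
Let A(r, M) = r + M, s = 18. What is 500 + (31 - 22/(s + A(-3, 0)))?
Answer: 7943/15 ≈ 529.53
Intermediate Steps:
A(r, M) = M + r
500 + (31 - 22/(s + A(-3, 0))) = 500 + (31 - 22/(18 + (0 - 3))) = 500 + (31 - 22/(18 - 3)) = 500 + (31 - 22/15) = 500 + 443/15 = 7943/15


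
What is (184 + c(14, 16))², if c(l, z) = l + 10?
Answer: 43264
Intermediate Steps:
c(l, z) = 10 + l
(184 + c(14, 16))² = (184 + (10 + 14))² = (184 + 24)² = 208² = 43264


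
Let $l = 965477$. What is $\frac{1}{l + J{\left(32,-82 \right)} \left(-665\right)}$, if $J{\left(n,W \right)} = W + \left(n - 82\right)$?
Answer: $\frac{1}{1053257} \approx 9.4944 \cdot 10^{-7}$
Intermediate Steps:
$J{\left(n,W \right)} = -82 + W + n$ ($J{\left(n,W \right)} = W + \left(-82 + n\right) = -82 + W + n$)
$\frac{1}{l + J{\left(32,-82 \right)} \left(-665\right)} = \frac{1}{965477 + \left(-82 - 82 + 32\right) \left(-665\right)} = \frac{1}{965477 - -87780} = \frac{1}{965477 + 87780} = \frac{1}{1053257}$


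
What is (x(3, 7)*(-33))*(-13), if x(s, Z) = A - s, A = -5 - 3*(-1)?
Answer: -2145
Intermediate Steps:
A = -2 (A = -5 + 3 = -2)
x(s, Z) = -2 - s
(x(3, 7)*(-33))*(-13) = ((-2 - 1*3)*(-33))*(-13) = ((-2 - 3)*(-33))*(-13) = -5*(-33)*(-13) = 165*(-13) = -2145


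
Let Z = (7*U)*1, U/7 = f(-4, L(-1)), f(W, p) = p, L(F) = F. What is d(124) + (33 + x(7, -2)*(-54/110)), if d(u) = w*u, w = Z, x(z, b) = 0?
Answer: -6043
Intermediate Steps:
U = -7 (U = 7*(-1) = -7)
Z = -49 (Z = (7*(-7))*1 = -49*1 = -49)
w = -49
d(u) = -49*u
d(124) + (33 + x(7, -2)*(-54/110)) = -49*124 + (33 + 0*(-54/110)) = -6076 + (33 + 0*(-54*1/110)) = -6076 + (33 + 0*(-27/55)) = -6076 + (33 + 0) = -6076 + 33 = -6043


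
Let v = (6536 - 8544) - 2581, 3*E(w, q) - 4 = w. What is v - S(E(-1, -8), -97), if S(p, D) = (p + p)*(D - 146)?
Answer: -4103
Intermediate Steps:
E(w, q) = 4/3 + w/3
S(p, D) = 2*p*(-146 + D) (S(p, D) = (2*p)*(-146 + D) = 2*p*(-146 + D))
v = -4589 (v = -2008 - 2581 = -4589)
v - S(E(-1, -8), -97) = -4589 - 2*(4/3 + (⅓)*(-1))*(-146 - 97) = -4589 - 2*(4/3 - ⅓)*(-243) = -4589 - 2*(-243) = -4589 - 1*(-486) = -4589 + 486 = -4103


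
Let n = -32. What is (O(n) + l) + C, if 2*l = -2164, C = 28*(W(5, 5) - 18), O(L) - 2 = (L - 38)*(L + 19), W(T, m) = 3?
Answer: -590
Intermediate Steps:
O(L) = 2 + (-38 + L)*(19 + L) (O(L) = 2 + (L - 38)*(L + 19) = 2 + (-38 + L)*(19 + L))
C = -420 (C = 28*(3 - 18) = 28*(-15) = -420)
l = -1082 (l = (½)*(-2164) = -1082)
(O(n) + l) + C = ((-720 + (-32)² - 19*(-32)) - 1082) - 420 = ((-720 + 1024 + 608) - 1082) - 420 = (912 - 1082) - 420 = -170 - 420 = -590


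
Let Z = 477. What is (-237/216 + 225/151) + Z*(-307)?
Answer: -1592080537/10872 ≈ -1.4644e+5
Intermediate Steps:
(-237/216 + 225/151) + Z*(-307) = (-237/216 + 225/151) + 477*(-307) = (-237*1/216 + 225*(1/151)) - 146439 = (-79/72 + 225/151) - 146439 = 4271/10872 - 146439 = -1592080537/10872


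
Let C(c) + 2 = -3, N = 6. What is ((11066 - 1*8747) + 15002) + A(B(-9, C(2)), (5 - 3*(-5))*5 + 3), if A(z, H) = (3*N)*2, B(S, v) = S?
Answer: 17357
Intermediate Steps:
C(c) = -5 (C(c) = -2 - 3 = -5)
A(z, H) = 36 (A(z, H) = (3*6)*2 = 18*2 = 36)
((11066 - 1*8747) + 15002) + A(B(-9, C(2)), (5 - 3*(-5))*5 + 3) = ((11066 - 1*8747) + 15002) + 36 = ((11066 - 8747) + 15002) + 36 = (2319 + 15002) + 36 = 17321 + 36 = 17357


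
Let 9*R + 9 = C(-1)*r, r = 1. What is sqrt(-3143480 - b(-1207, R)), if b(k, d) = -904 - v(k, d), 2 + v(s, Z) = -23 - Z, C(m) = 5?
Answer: I*sqrt(28283405)/3 ≈ 1772.7*I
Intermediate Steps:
R = -4/9 (R = -1 + (5*1)/9 = -1 + (1/9)*5 = -1 + 5/9 = -4/9 ≈ -0.44444)
v(s, Z) = -25 - Z (v(s, Z) = -2 + (-23 - Z) = -25 - Z)
b(k, d) = -879 + d (b(k, d) = -904 - (-25 - d) = -904 + (25 + d) = -879 + d)
sqrt(-3143480 - b(-1207, R)) = sqrt(-3143480 - (-879 - 4/9)) = sqrt(-3143480 - 1*(-7915/9)) = sqrt(-3143480 + 7915/9) = sqrt(-28283405/9) = I*sqrt(28283405)/3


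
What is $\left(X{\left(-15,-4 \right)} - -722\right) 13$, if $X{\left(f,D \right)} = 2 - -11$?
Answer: $9555$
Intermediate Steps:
$X{\left(f,D \right)} = 13$ ($X{\left(f,D \right)} = 2 + 11 = 13$)
$\left(X{\left(-15,-4 \right)} - -722\right) 13 = \left(13 - -722\right) 13 = \left(13 + 722\right) 13 = 735 \cdot 13 = 9555$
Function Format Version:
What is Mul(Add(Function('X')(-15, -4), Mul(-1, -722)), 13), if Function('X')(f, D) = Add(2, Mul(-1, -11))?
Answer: 9555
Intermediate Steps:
Function('X')(f, D) = 13 (Function('X')(f, D) = Add(2, 11) = 13)
Mul(Add(Function('X')(-15, -4), Mul(-1, -722)), 13) = Mul(Add(13, Mul(-1, -722)), 13) = Mul(Add(13, 722), 13) = Mul(735, 13) = 9555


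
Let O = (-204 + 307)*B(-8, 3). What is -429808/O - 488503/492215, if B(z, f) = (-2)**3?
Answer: 26394427281/50698145 ≈ 520.62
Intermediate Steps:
B(z, f) = -8
O = -824 (O = (-204 + 307)*(-8) = 103*(-8) = -824)
-429808/O - 488503/492215 = -429808/(-824) - 488503/492215 = -429808*(-1/824) - 488503*1/492215 = 53726/103 - 488503/492215 = 26394427281/50698145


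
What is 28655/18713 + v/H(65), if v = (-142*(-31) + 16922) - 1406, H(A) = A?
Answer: 374588109/1216345 ≈ 307.96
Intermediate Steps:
v = 19918 (v = (4402 + 16922) - 1406 = 21324 - 1406 = 19918)
28655/18713 + v/H(65) = 28655/18713 + 19918/65 = 374588109/1216345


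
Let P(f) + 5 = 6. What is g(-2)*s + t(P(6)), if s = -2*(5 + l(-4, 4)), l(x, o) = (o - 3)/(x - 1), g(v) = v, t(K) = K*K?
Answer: 101/5 ≈ 20.200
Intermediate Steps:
P(f) = 1 (P(f) = -5 + 6 = 1)
t(K) = K**2
l(x, o) = (-3 + o)/(-1 + x)
s = -48/5 (s = -2*(5 + (-3 + 4)/(-1 - 4)) = -2*(5 + 1/(-5)) = -2*(5 - 1/5*1) = -2*(5 - 1/5) = -2*24/5 = -48/5 ≈ -9.6000)
g(-2)*s + t(P(6)) = -2*(-48/5) + 1**2 = 96/5 + 1 = 101/5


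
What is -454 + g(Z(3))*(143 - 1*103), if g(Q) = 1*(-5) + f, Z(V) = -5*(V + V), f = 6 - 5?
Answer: -614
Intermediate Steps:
f = 1
Z(V) = -10*V
g(Q) = -4 (g(Q) = 1*(-5) + 1 = -5 + 1 = -4)
-454 + g(Z(3))*(143 - 1*103) = -454 - 4*(143 - 1*103) = -454 - 4*(143 - 103) = -454 - 4*40 = -454 - 160 = -614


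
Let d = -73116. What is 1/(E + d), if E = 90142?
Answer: 1/17026 ≈ 5.8734e-5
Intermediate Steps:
1/(E + d) = 1/(90142 - 73116) = 1/17026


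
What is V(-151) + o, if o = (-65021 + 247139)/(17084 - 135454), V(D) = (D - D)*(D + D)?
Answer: -91059/59185 ≈ -1.5385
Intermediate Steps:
V(D) = 0 (V(D) = 0*(2*D) = 0)
o = -91059/59185 (o = 182118/(-118370) = 182118*(-1/118370) = -91059/59185 ≈ -1.5385)
V(-151) + o = 0 - 91059/59185 = -91059/59185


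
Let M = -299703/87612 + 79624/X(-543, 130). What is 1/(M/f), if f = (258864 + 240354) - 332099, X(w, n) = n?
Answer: 317235312940/1156176083 ≈ 274.38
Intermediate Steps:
M = 1156176083/1898260 (M = -299703/87612 + 79624/130 = -299703*1/87612 + 79624*(1/130) = -99901/29204 + 39812/65 = 1156176083/1898260 ≈ 609.07)
f = 167119 (f = 499218 - 332099 = 167119)
1/(M/f) = 1/((1156176083/1898260)/167119) = 1/((1156176083/1898260)*(1/167119)) = 1/(1156176083/317235312940) = 317235312940/1156176083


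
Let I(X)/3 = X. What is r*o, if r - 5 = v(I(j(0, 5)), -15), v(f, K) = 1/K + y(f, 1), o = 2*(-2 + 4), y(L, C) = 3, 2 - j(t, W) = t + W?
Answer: 476/15 ≈ 31.733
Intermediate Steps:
j(t, W) = 2 - W - t (j(t, W) = 2 - (t + W) = 2 - (W + t) = 2 + (-W - t) = 2 - W - t)
I(X) = 3*X
o = 4 (o = 2*2 = 4)
v(f, K) = 3 + 1/K (v(f, K) = 1/K + 3 = 3 + 1/K)
r = 119/15 (r = 5 + (3 + 1/(-15)) = 5 + (3 - 1/15) = 5 + 44/15 = 119/15 ≈ 7.9333)
r*o = (119/15)*4 = 476/15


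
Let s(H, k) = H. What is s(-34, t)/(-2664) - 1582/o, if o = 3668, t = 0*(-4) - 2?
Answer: -73031/174492 ≈ -0.41853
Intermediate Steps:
t = -2 (t = 0 - 2 = -2)
s(-34, t)/(-2664) - 1582/o = -34/(-2664) - 1582/3668 = -34*(-1/2664) - 1582*1/3668 = 17/1332 - 113/262 = -73031/174492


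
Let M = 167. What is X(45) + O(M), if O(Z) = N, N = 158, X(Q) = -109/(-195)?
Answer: 30919/195 ≈ 158.56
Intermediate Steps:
X(Q) = 109/195 (X(Q) = -109*(-1/195) = 109/195)
O(Z) = 158
X(45) + O(M) = 109/195 + 158 = 30919/195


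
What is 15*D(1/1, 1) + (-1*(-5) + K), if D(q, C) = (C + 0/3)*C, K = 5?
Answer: 25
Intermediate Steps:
D(q, C) = C² (D(q, C) = (C + 0*(⅓))*C = (C + 0)*C = C*C = C²)
15*D(1/1, 1) + (-1*(-5) + K) = 15*1² + (-1*(-5) + 5) = 15*1 + (5 + 5) = 15 + 10 = 25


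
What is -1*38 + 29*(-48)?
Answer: -1430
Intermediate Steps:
-1*38 + 29*(-48) = -38 - 1392 = -1430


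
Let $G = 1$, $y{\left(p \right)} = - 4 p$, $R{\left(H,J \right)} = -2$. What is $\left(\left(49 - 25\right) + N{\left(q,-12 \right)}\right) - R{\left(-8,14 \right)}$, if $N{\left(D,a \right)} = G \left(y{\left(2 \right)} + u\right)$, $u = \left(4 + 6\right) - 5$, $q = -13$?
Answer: $23$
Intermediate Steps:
$u = 5$ ($u = 10 - 5 = 5$)
$N{\left(D,a \right)} = -3$ ($N{\left(D,a \right)} = 1 \left(\left(-4\right) 2 + 5\right) = 1 \left(-8 + 5\right) = 1 \left(-3\right) = -3$)
$\left(\left(49 - 25\right) + N{\left(q,-12 \right)}\right) - R{\left(-8,14 \right)} = \left(\left(49 - 25\right) - 3\right) - -2 = \left(24 - 3\right) + 2 = 21 + 2 = 23$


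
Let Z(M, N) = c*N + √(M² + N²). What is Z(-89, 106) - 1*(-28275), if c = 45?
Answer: 33045 + √19157 ≈ 33183.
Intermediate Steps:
Z(M, N) = √(M² + N²) + 45*N (Z(M, N) = 45*N + √(M² + N²) = √(M² + N²) + 45*N)
Z(-89, 106) - 1*(-28275) = (√((-89)² + 106²) + 45*106) - 1*(-28275) = (√(7921 + 11236) + 4770) + 28275 = (√19157 + 4770) + 28275 = (4770 + √19157) + 28275 = 33045 + √19157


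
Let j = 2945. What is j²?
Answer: 8673025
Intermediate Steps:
j² = 2945² = 8673025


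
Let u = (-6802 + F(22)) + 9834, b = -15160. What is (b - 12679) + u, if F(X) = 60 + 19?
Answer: -24728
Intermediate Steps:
F(X) = 79
u = 3111 (u = (-6802 + 79) + 9834 = -6723 + 9834 = 3111)
(b - 12679) + u = (-15160 - 12679) + 3111 = -27839 + 3111 = -24728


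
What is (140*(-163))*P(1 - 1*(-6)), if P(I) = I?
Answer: -159740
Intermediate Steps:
(140*(-163))*P(1 - 1*(-6)) = (140*(-163))*(1 - 1*(-6)) = -22820*(1 + 6) = -22820*7 = -159740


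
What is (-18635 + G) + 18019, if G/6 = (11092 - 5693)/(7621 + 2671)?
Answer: -3153739/5146 ≈ -612.85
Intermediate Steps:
G = 16197/5146 (G = 6*((11092 - 5693)/(7621 + 2671)) = 6*(5399/10292) = 16197/5146 ≈ 3.1475)
(-18635 + G) + 18019 = (-18635 + 16197/5146) + 18019 = -95879513/5146 + 18019 = -3153739/5146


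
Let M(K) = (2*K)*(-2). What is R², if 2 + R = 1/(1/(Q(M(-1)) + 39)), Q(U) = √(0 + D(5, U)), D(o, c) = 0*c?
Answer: 1369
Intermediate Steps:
D(o, c) = 0
M(K) = -4*K
Q(U) = 0 (Q(U) = √(0 + 0) = √0 = 0)
R = 37 (R = -2 + 1/(1/(0 + 39)) = -2 + 1/(1/39) = -2 + 39 = 37)
R² = 37² = 1369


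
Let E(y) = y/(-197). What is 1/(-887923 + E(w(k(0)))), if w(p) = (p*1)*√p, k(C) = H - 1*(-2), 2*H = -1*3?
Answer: -275675229656/244778376941844487 + 394*√2/244778376941844487 ≈ -1.1262e-6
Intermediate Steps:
H = -3/2 (H = (-1*3)/2 = (½)*(-3) = -3/2 ≈ -1.5000)
k(C) = ½ (k(C) = -3/2 - 1*(-2) = -3/2 + 2 = ½)
w(p) = p^(3/2) (w(p) = p*√p = p^(3/2))
E(y) = -y/197 (E(y) = y*(-1/197) = -y/197)
1/(-887923 + E(w(k(0)))) = 1/(-887923 - √2/788)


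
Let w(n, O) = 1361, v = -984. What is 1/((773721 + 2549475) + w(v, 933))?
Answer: 1/3324557 ≈ 3.0079e-7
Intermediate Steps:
1/((773721 + 2549475) + w(v, 933)) = 1/((773721 + 2549475) + 1361) = 1/(3323196 + 1361) = 1/3324557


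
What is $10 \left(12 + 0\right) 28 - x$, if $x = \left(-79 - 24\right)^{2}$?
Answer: $-7249$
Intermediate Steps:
$x = 10609$ ($x = \left(-103\right)^{2} = 10609$)
$10 \left(12 + 0\right) 28 - x = 10 \left(12 + 0\right) 28 - 10609 = 10 \cdot 12 \cdot 28 - 10609 = 120 \cdot 28 - 10609 = 3360 - 10609 = -7249$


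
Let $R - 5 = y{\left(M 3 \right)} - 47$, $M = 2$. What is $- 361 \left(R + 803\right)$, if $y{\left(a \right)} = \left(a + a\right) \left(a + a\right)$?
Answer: $-326705$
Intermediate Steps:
$y{\left(a \right)} = 4 a^{2}$ ($y{\left(a \right)} = 2 a 2 a = 4 a^{2}$)
$R = 102$ ($R = 5 + \left(4 \left(2 \cdot 3\right)^{2} - 47\right) = 5 - \left(47 - 4 \cdot 6^{2}\right) = 5 + \left(4 \cdot 36 - 47\right) = 5 + \left(144 - 47\right) = 5 + 97 = 102$)
$- 361 \left(R + 803\right) = - 361 \left(102 + 803\right) = \left(-361\right) 905 = -326705$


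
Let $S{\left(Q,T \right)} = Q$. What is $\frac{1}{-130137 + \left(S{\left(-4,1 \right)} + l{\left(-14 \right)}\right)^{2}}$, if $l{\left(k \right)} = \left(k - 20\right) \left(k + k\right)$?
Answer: $\frac{1}{768567} \approx 1.3011 \cdot 10^{-6}$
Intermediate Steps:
$l{\left(k \right)} = 2 k \left(-20 + k\right)$ ($l{\left(k \right)} = \left(-20 + k\right) 2 k = 2 k \left(-20 + k\right)$)
$\frac{1}{-130137 + \left(S{\left(-4,1 \right)} + l{\left(-14 \right)}\right)^{2}} = \frac{1}{-130137 + \left(-4 + 2 \left(-14\right) \left(-20 - 14\right)\right)^{2}} = \frac{1}{-130137 + \left(-4 + 2 \left(-14\right) \left(-34\right)\right)^{2}} = \frac{1}{-130137 + \left(-4 + 952\right)^{2}} = \frac{1}{-130137 + 948^{2}} = \frac{1}{-130137 + 898704} = \frac{1}{768567}$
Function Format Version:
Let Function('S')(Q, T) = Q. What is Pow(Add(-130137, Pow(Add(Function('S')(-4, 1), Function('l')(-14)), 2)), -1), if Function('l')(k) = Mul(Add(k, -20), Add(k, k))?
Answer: Rational(1, 768567) ≈ 1.3011e-6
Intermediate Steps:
Function('l')(k) = Mul(2, k, Add(-20, k)) (Function('l')(k) = Mul(Add(-20, k), Mul(2, k)) = Mul(2, k, Add(-20, k)))
Pow(Add(-130137, Pow(Add(Function('S')(-4, 1), Function('l')(-14)), 2)), -1) = Pow(Add(-130137, Pow(Add(-4, Mul(2, -14, Add(-20, -14))), 2)), -1) = Pow(Add(-130137, Pow(Add(-4, Mul(2, -14, -34)), 2)), -1) = Pow(Add(-130137, Pow(Add(-4, 952), 2)), -1) = Pow(Add(-130137, Pow(948, 2)), -1) = Pow(Add(-130137, 898704), -1) = Pow(768567, -1) = Rational(1, 768567)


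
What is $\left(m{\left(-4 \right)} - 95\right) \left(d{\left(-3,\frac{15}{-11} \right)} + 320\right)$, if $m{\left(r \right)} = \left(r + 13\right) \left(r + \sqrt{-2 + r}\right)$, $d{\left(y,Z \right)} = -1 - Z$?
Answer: $- \frac{461644}{11} + \frac{31716 i \sqrt{6}}{11} \approx -41968.0 + 7062.5 i$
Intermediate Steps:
$m{\left(r \right)} = \left(13 + r\right) \left(r + \sqrt{-2 + r}\right)$
$\left(m{\left(-4 \right)} - 95\right) \left(d{\left(-3,\frac{15}{-11} \right)} + 320\right) = \left(\left(\left(-4\right)^{2} + 13 \left(-4\right) + 13 \sqrt{-2 - 4} - 4 \sqrt{-2 - 4}\right) - 95\right) \left(\left(-1 - \frac{15}{-11}\right) + 320\right) = \left(\left(16 - 52 + 13 \sqrt{-6} - 4 \sqrt{-6}\right) - 95\right) \left(\left(-1 - 15 \left(- \frac{1}{11}\right)\right) + 320\right) = \left(\left(16 - 52 + 13 i \sqrt{6} - 4 i \sqrt{6}\right) - 95\right) \left(\left(-1 - - \frac{15}{11}\right) + 320\right) = \left(\left(16 - 52 + 13 i \sqrt{6} - 4 i \sqrt{6}\right) - 95\right) \left(\left(-1 + \frac{15}{11}\right) + 320\right) = \left(\left(-36 + 9 i \sqrt{6}\right) - 95\right) \left(\frac{4}{11} + 320\right) = \left(-131 + 9 i \sqrt{6}\right) \frac{3524}{11} = - \frac{461644}{11} + \frac{31716 i \sqrt{6}}{11}$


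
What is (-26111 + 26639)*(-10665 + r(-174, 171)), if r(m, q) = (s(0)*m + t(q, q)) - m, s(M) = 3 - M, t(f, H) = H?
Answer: -5724576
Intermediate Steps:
r(m, q) = q + 2*m (r(m, q) = ((3 - 1*0)*m + q) - m = ((3 + 0)*m + q) - m = (3*m + q) - m = (q + 3*m) - m = q + 2*m)
(-26111 + 26639)*(-10665 + r(-174, 171)) = (-26111 + 26639)*(-10665 + (171 + 2*(-174))) = 528*(-10665 + (171 - 348)) = 528*(-10665 - 177) = 528*(-10842) = -5724576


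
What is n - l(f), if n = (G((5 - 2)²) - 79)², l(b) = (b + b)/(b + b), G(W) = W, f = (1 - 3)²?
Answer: 4899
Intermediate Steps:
f = 4 (f = (-2)² = 4)
l(b) = 1 (l(b) = (2*b)/((2*b)) = (2*b)*(1/(2*b)) = 1)
n = 4900 (n = ((5 - 2)² - 79)² = (3² - 79)² = (9 - 79)² = (-70)² = 4900)
n - l(f) = 4900 - 1*1 = 4900 - 1 = 4899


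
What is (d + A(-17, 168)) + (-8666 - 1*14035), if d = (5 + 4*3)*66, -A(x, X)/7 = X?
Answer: -22755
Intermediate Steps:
A(x, X) = -7*X
d = 1122 (d = (5 + 12)*66 = 17*66 = 1122)
(d + A(-17, 168)) + (-8666 - 1*14035) = (1122 - 7*168) + (-8666 - 1*14035) = (1122 - 1176) + (-8666 - 14035) = -54 - 22701 = -22755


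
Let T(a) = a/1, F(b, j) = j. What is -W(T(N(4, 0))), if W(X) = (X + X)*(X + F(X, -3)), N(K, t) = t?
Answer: 0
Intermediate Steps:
T(a) = a (T(a) = a*1 = a)
W(X) = 2*X*(-3 + X) (W(X) = (X + X)*(X - 3) = (2*X)*(-3 + X) = 2*X*(-3 + X))
-W(T(N(4, 0))) = -2*0*(-3 + 0) = -2*0*(-3) = -1*0 = 0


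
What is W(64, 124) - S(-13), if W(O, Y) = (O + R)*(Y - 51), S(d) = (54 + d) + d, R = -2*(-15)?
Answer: 6834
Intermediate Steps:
R = 30
S(d) = 54 + 2*d
W(O, Y) = (-51 + Y)*(30 + O) (W(O, Y) = (O + 30)*(Y - 51) = (30 + O)*(-51 + Y) = (-51 + Y)*(30 + O))
W(64, 124) - S(-13) = (-1530 - 51*64 + 30*124 + 64*124) - (54 + 2*(-13)) = (-1530 - 3264 + 3720 + 7936) - (54 - 26) = 6862 - 1*28 = 6862 - 28 = 6834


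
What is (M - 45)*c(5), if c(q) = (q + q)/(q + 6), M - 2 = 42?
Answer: -10/11 ≈ -0.90909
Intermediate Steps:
M = 44 (M = 2 + 42 = 44)
c(q) = 2*q/(6 + q) (c(q) = (2*q)/(6 + q) = 2*q/(6 + q))
(M - 45)*c(5) = (44 - 45)*(2*5/(6 + 5)) = -2*5/11 = -1*10/11 = -10/11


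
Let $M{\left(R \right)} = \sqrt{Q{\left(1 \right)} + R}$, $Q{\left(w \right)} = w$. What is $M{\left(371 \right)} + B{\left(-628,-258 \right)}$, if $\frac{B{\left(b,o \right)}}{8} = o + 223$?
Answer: $-280 + 2 \sqrt{93} \approx -260.71$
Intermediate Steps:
$B{\left(b,o \right)} = 1784 + 8 o$ ($B{\left(b,o \right)} = 8 \left(o + 223\right) = 8 \left(223 + o\right) = 1784 + 8 o$)
$M{\left(R \right)} = \sqrt{1 + R}$
$M{\left(371 \right)} + B{\left(-628,-258 \right)} = \sqrt{1 + 371} + \left(1784 + 8 \left(-258\right)\right) = \sqrt{372} + \left(1784 - 2064\right) = 2 \sqrt{93} - 280 = -280 + 2 \sqrt{93}$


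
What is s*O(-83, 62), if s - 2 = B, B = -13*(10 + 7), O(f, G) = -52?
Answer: 11388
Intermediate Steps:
B = -221 (B = -13*17 = -221)
s = -219 (s = 2 - 221 = -219)
s*O(-83, 62) = -219*(-52) = 11388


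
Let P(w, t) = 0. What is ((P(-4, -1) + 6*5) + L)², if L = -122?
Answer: 8464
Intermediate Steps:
((P(-4, -1) + 6*5) + L)² = ((0 + 6*5) - 122)² = ((0 + 30) - 122)² = (30 - 122)² = (-92)² = 8464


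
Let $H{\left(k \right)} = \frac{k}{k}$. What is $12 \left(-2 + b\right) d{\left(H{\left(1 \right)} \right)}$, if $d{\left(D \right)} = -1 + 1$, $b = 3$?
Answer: $0$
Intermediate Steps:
$H{\left(k \right)} = 1$
$d{\left(D \right)} = 0$
$12 \left(-2 + b\right) d{\left(H{\left(1 \right)} \right)} = 12 \left(-2 + 3\right) 0 = 12 \cdot 1 \cdot 0 = 12 \cdot 0 = 0$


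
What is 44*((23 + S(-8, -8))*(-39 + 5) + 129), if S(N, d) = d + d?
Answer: -4796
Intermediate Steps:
S(N, d) = 2*d
44*((23 + S(-8, -8))*(-39 + 5) + 129) = 44*((23 + 2*(-8))*(-39 + 5) + 129) = 44*((23 - 16)*(-34) + 129) = 44*(7*(-34) + 129) = 44*(-238 + 129) = 44*(-109) = -4796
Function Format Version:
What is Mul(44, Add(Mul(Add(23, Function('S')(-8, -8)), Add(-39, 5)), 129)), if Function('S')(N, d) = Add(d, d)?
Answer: -4796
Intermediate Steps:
Function('S')(N, d) = Mul(2, d)
Mul(44, Add(Mul(Add(23, Function('S')(-8, -8)), Add(-39, 5)), 129)) = Mul(44, Add(Mul(Add(23, Mul(2, -8)), Add(-39, 5)), 129)) = Mul(44, Add(Mul(Add(23, -16), -34), 129)) = Mul(44, Add(Mul(7, -34), 129)) = Mul(44, Add(-238, 129)) = Mul(44, -109) = -4796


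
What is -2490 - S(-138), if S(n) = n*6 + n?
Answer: -1524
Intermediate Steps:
S(n) = 7*n (S(n) = 6*n + n = 7*n)
-2490 - S(-138) = -2490 - 7*(-138) = -2490 - 1*(-966) = -2490 + 966 = -1524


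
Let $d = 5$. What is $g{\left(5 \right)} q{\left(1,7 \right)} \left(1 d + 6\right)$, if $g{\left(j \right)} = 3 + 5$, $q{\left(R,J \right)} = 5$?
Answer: $440$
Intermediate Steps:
$g{\left(j \right)} = 8$
$g{\left(5 \right)} q{\left(1,7 \right)} \left(1 d + 6\right) = 8 \cdot 5 \left(1 \cdot 5 + 6\right) = 40 \left(5 + 6\right) = 40 \cdot 11 = 440$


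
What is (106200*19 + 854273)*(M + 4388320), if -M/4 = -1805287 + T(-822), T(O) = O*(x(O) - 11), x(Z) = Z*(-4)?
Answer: 64289182817812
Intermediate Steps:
x(Z) = -4*Z
T(O) = O*(-11 - 4*O) (T(O) = O*(-4*O - 11) = O*(-11 - 4*O))
M = 17995924 (M = -4*(-1805287 - 1*(-822)*(11 + 4*(-822))) = -4*(-1805287 - 1*(-822)*(11 - 3288)) = -4*(-1805287 - 1*(-822)*(-3277)) = -4*(-1805287 - 2693694) = -4*(-4498981) = 17995924)
(106200*19 + 854273)*(M + 4388320) = (106200*19 + 854273)*(17995924 + 4388320) = (2017800 + 854273)*22384244 = 2872073*22384244 = 64289182817812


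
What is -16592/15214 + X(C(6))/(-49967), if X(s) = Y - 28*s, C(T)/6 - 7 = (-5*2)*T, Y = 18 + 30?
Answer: -482624096/380098969 ≈ -1.2697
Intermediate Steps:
Y = 48
C(T) = 42 - 60*T (C(T) = 42 + 6*((-5*2)*T) = 42 + 6*(-10*T) = 42 - 60*T)
X(s) = 48 - 28*s
-16592/15214 + X(C(6))/(-49967) = -16592/15214 + (48 - 28*(42 - 60*6))/(-49967) = -16592*1/15214 + (48 - 28*(42 - 360))*(-1/49967) = -8296/7607 + (48 - 28*(-318))*(-1/49967) = -8296/7607 + (48 + 8904)*(-1/49967) = -8296/7607 + 8952*(-1/49967) = -8296/7607 - 8952/49967 = -482624096/380098969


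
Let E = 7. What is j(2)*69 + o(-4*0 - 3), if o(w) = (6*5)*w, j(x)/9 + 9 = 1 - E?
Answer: -9405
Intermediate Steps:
j(x) = -135 (j(x) = -81 + 9*(1 - 1*7) = -81 + 9*(1 - 7) = -81 + 9*(-6) = -81 - 54 = -135)
o(w) = 30*w
j(2)*69 + o(-4*0 - 3) = -135*69 + 30*(-4*0 - 3) = -9315 + 30*(0 - 3) = -9315 + 30*(-3) = -9315 - 90 = -9405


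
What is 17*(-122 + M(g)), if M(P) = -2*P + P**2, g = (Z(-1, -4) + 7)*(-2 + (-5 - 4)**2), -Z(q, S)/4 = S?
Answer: 56061461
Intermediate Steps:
Z(q, S) = -4*S
g = 1817 (g = (-4*(-4) + 7)*(-2 + (-5 - 4)**2) = (16 + 7)*(-2 + (-9)**2) = 23*(-2 + 81) = 23*79 = 1817)
M(P) = P**2 - 2*P
17*(-122 + M(g)) = 17*(-122 + 1817*(-2 + 1817)) = 17*(-122 + 1817*1815) = 17*(-122 + 3297855) = 17*3297733 = 56061461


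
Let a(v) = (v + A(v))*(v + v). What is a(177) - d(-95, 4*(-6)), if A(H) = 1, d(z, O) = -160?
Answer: 63172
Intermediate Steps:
a(v) = 2*v*(1 + v) (a(v) = (v + 1)*(v + v) = (1 + v)*(2*v) = 2*v*(1 + v))
a(177) - d(-95, 4*(-6)) = 2*177*(1 + 177) - 1*(-160) = 2*177*178 + 160 = 63012 + 160 = 63172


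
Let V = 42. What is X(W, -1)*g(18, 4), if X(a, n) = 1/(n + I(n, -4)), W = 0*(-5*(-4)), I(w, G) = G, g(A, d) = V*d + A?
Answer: -186/5 ≈ -37.200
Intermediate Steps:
g(A, d) = A + 42*d (g(A, d) = 42*d + A = A + 42*d)
W = 0 (W = 0*20 = 0)
X(a, n) = 1/(-4 + n) (X(a, n) = 1/(n - 4) = 1/(-4 + n))
X(W, -1)*g(18, 4) = (18 + 42*4)/(-4 - 1) = (18 + 168)/(-5) = -1/5*186 = -186/5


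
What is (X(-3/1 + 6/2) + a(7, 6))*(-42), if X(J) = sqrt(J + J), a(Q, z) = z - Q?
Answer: 42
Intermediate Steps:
X(J) = sqrt(2)*sqrt(J) (X(J) = sqrt(2*J) = sqrt(2)*sqrt(J))
(X(-3/1 + 6/2) + a(7, 6))*(-42) = (sqrt(2)*sqrt(-3/1 + 6/2) + (6 - 1*7))*(-42) = (sqrt(2)*sqrt(-3*1 + 6*(1/2)) + (6 - 7))*(-42) = (sqrt(2)*sqrt(-3 + 3) - 1)*(-42) = (sqrt(2)*sqrt(0) - 1)*(-42) = (sqrt(2)*0 - 1)*(-42) = (0 - 1)*(-42) = -1*(-42) = 42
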